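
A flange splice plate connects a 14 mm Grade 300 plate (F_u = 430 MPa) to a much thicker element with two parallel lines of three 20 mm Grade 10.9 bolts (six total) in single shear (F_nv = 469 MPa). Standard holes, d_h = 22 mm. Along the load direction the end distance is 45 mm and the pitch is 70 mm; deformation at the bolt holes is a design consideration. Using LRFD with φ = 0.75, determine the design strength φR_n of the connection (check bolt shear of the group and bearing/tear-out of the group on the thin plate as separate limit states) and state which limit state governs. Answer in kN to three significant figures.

663 kN (bolt shear governs)

Bolt shear: A_b = π·20²/4 = 314.2 mm²; R_n = 469 × 314.2 × 6 × 1 / 1000 = 884 kN → 0.75 × 884 = 663 kN.
Bearing (1.2 l_c t F_u ≤ 2.4 d t F_u): upper limit = 2.4·20·14·430 / 1000 = 289 kN.
  Edge l_c = 45 − 22/2 = 34 → r_n = 245.6 kN; interior l_c = 70 − 22 = 48 → r_n = 289 kN.
  R_n,bearing = 2·245.6 + 4·289 = 1647 kN → 0.75 × 1647 = 1240 kN.
Bolt shear governs: 663 kN.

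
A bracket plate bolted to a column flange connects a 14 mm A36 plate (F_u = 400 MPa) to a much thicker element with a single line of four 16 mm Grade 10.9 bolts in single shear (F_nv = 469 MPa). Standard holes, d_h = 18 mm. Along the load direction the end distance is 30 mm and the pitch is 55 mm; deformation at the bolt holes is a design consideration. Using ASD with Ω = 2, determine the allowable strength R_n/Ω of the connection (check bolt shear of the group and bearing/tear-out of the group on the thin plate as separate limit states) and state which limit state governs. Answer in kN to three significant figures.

189 kN (bolt shear governs)

Bolt shear: A_b = π·16²/4 = 201.1 mm²; R_n = 469 × 201.1 × 4 × 1 / 1000 = 377.2 kN → 377.2 / 2 = 189 kN.
Bearing (1.2 l_c t F_u ≤ 2.4 d t F_u): upper limit = 2.4·16·14·400 / 1000 = 215 kN.
  Edge l_c = 30 − 18/2 = 21 → r_n = 141.1 kN; interior l_c = 55 − 18 = 37 → r_n = 215 kN.
  R_n,bearing = 1·141.1 + 3·215 = 786.2 kN → 786.2 / 2 = 393 kN.
Bolt shear governs: 189 kN.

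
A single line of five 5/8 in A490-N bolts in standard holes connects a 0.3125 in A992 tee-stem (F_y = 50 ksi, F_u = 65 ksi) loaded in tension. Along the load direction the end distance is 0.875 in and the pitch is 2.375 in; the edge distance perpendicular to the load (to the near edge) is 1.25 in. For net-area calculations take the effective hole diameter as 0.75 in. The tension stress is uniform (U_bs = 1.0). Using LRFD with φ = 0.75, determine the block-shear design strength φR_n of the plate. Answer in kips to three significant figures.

Shear plane L_v = 0.875 + 4·2.375 = 10.38 in; A_gv = 10.38 × 0.3125 = 3.242 in².
A_nv = (10.38 − 4.5·0.75) × 0.3125 = 2.188 in².
A_nt = (1.25 − 0.5·0.75) × 0.3125 = 0.2734 in².
0.6 F_u A_nv = 85.31 kips; 0.6 F_y A_gv = 97.27 kips → shear rupture governs the shear term.
R_n = 85.31 + 1.0 × 65 × 0.2734 = 103.1 kips.
Design strength φR_n = 0.75 × 103.1 = 77.3 kips.

77.3 kips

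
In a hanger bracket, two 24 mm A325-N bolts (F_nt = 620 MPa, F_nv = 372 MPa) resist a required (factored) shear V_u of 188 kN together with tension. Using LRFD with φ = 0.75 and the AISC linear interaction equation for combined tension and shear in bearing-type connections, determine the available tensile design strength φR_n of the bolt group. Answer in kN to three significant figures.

A_b = π·24²/4 = 452.4 mm²; f_rv = 188 × 1000 / (2 × 452.4) = 207.8 MPa.
F'_nt = 1.3 F_nt − (F_nt / φF_nv) f_rv = 1.3·620 − (620/(0.75·372))·207.8 = 344.3 MPa, capped at F_nt → F'_nt = 344.3 MPa.
R_n = F'_nt · A_b · n = 344.3 × 452.4 × 2 / 1000 = 311.5 kN.
Design strength φR_n = 0.75 × 311.5 = 234 kN.

234 kN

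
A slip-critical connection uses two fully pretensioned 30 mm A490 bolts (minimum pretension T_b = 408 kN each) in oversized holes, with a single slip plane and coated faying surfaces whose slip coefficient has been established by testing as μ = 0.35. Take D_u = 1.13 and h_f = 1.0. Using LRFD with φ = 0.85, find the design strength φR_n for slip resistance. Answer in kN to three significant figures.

274 kN

R_n = μ · D_u · h_f · T_b · n_s · n_b = 0.35 × 1.13 × 1.0 × 408 × 1 × 2 = 322.7 kN.
Design strength φR_n = 0.85 × 322.7 = 274 kN.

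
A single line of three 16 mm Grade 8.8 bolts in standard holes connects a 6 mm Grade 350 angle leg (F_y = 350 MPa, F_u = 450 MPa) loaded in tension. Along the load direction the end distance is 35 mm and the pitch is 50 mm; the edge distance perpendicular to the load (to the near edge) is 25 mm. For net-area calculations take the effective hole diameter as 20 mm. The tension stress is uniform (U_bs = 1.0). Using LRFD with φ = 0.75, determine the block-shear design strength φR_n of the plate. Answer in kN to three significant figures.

Shear plane L_v = 35 + 2·50 = 135 mm; A_gv = 135 × 6 = 810 mm².
A_nv = (135 − 2.5·20) × 6 = 510 mm².
A_nt = (25 − 0.5·20) × 6 = 90 mm².
0.6 F_u A_nv = 137.7 kN; 0.6 F_y A_gv = 170.1 kN → shear rupture governs the shear term.
R_n = 137.7 + 1.0 × 450 × 90 / 1000 = 178.2 kN.
Design strength φR_n = 0.75 × 178.2 = 134 kN.

134 kN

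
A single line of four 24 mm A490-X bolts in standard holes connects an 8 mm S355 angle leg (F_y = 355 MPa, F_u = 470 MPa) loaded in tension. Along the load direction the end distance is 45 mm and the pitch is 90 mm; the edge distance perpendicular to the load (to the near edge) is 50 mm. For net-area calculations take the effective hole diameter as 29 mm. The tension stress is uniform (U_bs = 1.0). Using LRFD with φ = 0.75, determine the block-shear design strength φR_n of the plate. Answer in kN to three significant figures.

Shear plane L_v = 45 + 3·90 = 315 mm; A_gv = 315 × 8 = 2520 mm².
A_nv = (315 − 3.5·29) × 8 = 1708 mm².
A_nt = (50 − 0.5·29) × 8 = 284 mm².
0.6 F_u A_nv = 481.7 kN; 0.6 F_y A_gv = 536.8 kN → shear rupture governs the shear term.
R_n = 481.7 + 1.0 × 470 × 284 / 1000 = 615.1 kN.
Design strength φR_n = 0.75 × 615.1 = 461 kN.

461 kN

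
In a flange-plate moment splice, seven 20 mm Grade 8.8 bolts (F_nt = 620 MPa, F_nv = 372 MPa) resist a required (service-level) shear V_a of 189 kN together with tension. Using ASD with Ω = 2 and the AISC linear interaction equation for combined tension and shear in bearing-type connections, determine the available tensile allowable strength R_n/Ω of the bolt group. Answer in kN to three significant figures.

571 kN

A_b = π·20²/4 = 314.2 mm²; f_rv = 189 × 1000 / (7 × 314.2) = 85.94 MPa.
F'_nt = 1.3 F_nt − (Ω F_nt / F_nv) f_rv = 1.3·620 − (2·620/372)·85.94 = 519.5 MPa, capped at F_nt → F'_nt = 519.5 MPa.
R_n = F'_nt · A_b · n = 519.5 × 314.2 × 7 / 1000 = 1142 kN.
Allowable strength R_n/Ω = 1142 / 2 = 571 kN.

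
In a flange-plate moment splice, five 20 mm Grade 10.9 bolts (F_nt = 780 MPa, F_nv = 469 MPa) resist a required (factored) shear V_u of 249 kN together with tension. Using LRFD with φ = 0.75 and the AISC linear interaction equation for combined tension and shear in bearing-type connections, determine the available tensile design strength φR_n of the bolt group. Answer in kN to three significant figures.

A_b = π·20²/4 = 314.2 mm²; f_rv = 249 × 1000 / (5 × 314.2) = 158.5 MPa.
F'_nt = 1.3 F_nt − (F_nt / φF_nv) f_rv = 1.3·780 − (780/(0.75·469))·158.5 = 662.5 MPa, capped at F_nt → F'_nt = 662.5 MPa.
R_n = F'_nt · A_b · n = 662.5 × 314.2 × 5 / 1000 = 1041 kN.
Design strength φR_n = 0.75 × 1041 = 780 kN.

780 kN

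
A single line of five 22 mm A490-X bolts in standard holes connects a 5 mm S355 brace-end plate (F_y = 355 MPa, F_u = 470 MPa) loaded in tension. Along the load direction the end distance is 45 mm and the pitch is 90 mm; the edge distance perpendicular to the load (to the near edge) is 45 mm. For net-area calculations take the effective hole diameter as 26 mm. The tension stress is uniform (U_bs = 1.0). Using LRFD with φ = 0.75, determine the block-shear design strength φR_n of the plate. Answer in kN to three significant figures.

361 kN

Shear plane L_v = 45 + 4·90 = 405 mm; A_gv = 405 × 5 = 2025 mm².
A_nv = (405 − 4.5·26) × 5 = 1440 mm².
A_nt = (45 − 0.5·26) × 5 = 160 mm².
0.6 F_u A_nv = 406.1 kN; 0.6 F_y A_gv = 431.3 kN → shear rupture governs the shear term.
R_n = 406.1 + 1.0 × 470 × 160 / 1000 = 481.3 kN.
Design strength φR_n = 0.75 × 481.3 = 361 kN.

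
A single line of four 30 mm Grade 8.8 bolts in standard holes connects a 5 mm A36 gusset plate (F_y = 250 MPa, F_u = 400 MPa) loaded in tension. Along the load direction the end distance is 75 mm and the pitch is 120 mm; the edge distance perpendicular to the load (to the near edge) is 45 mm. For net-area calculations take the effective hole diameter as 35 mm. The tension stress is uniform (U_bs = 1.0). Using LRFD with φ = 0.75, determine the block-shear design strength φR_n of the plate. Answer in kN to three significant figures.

Shear plane L_v = 75 + 3·120 = 435 mm; A_gv = 435 × 5 = 2175 mm².
A_nv = (435 − 3.5·35) × 5 = 1562 mm².
A_nt = (45 − 0.5·35) × 5 = 137.5 mm².
0.6 F_u A_nv = 375 kN; 0.6 F_y A_gv = 326.2 kN → shear yielding governs the shear term.
R_n = 326.2 + 1.0 × 400 × 137.5 / 1000 = 381.2 kN.
Design strength φR_n = 0.75 × 381.2 = 286 kN.

286 kN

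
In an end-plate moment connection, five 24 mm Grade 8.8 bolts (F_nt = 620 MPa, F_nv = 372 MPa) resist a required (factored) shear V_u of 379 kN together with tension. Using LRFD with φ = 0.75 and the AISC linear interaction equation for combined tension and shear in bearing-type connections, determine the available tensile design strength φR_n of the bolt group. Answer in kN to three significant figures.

736 kN

A_b = π·24²/4 = 452.4 mm²; f_rv = 379 × 1000 / (5 × 452.4) = 167.6 MPa.
F'_nt = 1.3 F_nt − (F_nt / φF_nv) f_rv = 1.3·620 − (620/(0.75·372))·167.6 = 433.7 MPa, capped at F_nt → F'_nt = 433.7 MPa.
R_n = F'_nt · A_b · n = 433.7 × 452.4 × 5 / 1000 = 980.9 kN.
Design strength φR_n = 0.75 × 980.9 = 736 kN.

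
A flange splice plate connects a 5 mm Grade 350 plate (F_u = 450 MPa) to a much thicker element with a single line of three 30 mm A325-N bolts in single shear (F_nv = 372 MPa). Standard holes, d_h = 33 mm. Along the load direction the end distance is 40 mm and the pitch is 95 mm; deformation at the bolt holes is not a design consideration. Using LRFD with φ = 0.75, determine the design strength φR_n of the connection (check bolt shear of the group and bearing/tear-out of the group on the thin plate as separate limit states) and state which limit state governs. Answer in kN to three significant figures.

363 kN (bearing governs)

Bolt shear: A_b = π·30²/4 = 706.9 mm²; R_n = 372 × 706.9 × 3 × 1 / 1000 = 788.9 kN → 0.75 × 788.9 = 592 kN.
Bearing (1.5 l_c t F_u ≤ 3.0 d t F_u): upper limit = 3.0·30·5·450 / 1000 = 202.5 kN.
  Edge l_c = 40 − 33/2 = 23.5 → r_n = 79.31 kN; interior l_c = 95 − 33 = 62 → r_n = 202.5 kN.
  R_n,bearing = 1·79.31 + 2·202.5 = 484.3 kN → 0.75 × 484.3 = 363 kN.
Bearing governs: 363 kN.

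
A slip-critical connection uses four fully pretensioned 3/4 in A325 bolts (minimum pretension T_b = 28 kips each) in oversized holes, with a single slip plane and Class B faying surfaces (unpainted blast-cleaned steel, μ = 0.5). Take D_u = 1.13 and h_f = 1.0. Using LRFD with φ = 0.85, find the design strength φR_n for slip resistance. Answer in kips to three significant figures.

R_n = μ · D_u · h_f · T_b · n_s · n_b = 0.5 × 1.13 × 1.0 × 28 × 1 × 4 = 63.28 kips.
Design strength φR_n = 0.85 × 63.28 = 53.8 kips.

53.8 kips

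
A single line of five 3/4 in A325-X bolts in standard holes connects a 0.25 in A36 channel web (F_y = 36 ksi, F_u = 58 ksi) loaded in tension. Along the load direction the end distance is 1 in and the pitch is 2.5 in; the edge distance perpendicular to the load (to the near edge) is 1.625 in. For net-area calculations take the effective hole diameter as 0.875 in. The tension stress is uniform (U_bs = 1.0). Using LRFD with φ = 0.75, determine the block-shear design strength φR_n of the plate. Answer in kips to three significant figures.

57.5 kips

Shear plane L_v = 1 + 4·2.5 = 11 in; A_gv = 11 × 0.25 = 2.75 in².
A_nv = (11 − 4.5·0.875) × 0.25 = 1.766 in².
A_nt = (1.625 − 0.5·0.875) × 0.25 = 0.2969 in².
0.6 F_u A_nv = 61.44 kips; 0.6 F_y A_gv = 59.4 kips → shear yielding governs the shear term.
R_n = 59.4 + 1.0 × 58 × 0.2969 = 76.62 kips.
Design strength φR_n = 0.75 × 76.62 = 57.5 kips.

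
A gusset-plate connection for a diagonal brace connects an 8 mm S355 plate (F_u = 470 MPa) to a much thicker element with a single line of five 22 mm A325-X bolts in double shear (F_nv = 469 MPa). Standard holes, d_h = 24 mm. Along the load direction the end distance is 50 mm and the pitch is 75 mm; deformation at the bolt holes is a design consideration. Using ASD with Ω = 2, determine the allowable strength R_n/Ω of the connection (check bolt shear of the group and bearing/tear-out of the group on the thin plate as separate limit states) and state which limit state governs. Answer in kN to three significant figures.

483 kN (bearing governs)

Bolt shear: A_b = π·22²/4 = 380.1 mm²; R_n = 469 × 380.1 × 5 × 2 / 1000 = 1783 kN → 1783 / 2 = 891 kN.
Bearing (1.2 l_c t F_u ≤ 2.4 d t F_u): upper limit = 2.4·22·8·470 / 1000 = 198.5 kN.
  Edge l_c = 50 − 24/2 = 38 → r_n = 171.5 kN; interior l_c = 75 − 24 = 51 → r_n = 198.5 kN.
  R_n,bearing = 1·171.5 + 4·198.5 = 965.6 kN → 965.6 / 2 = 483 kN.
Bearing governs: 483 kN.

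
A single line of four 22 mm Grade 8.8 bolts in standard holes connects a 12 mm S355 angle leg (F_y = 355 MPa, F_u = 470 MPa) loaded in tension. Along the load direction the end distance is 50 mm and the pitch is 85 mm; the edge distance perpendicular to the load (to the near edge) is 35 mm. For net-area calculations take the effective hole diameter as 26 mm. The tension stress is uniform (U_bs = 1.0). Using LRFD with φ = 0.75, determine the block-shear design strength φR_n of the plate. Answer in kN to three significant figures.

Shear plane L_v = 50 + 3·85 = 305 mm; A_gv = 305 × 12 = 3660 mm².
A_nv = (305 − 3.5·26) × 12 = 2568 mm².
A_nt = (35 − 0.5·26) × 12 = 264 mm².
0.6 F_u A_nv = 724.2 kN; 0.6 F_y A_gv = 779.6 kN → shear rupture governs the shear term.
R_n = 724.2 + 1.0 × 470 × 264 / 1000 = 848.3 kN.
Design strength φR_n = 0.75 × 848.3 = 636 kN.

636 kN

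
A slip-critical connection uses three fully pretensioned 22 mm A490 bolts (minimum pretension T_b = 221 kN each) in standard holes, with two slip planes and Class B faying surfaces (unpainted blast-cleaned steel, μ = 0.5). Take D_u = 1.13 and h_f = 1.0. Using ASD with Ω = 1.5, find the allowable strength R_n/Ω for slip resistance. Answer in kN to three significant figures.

R_n = μ · D_u · h_f · T_b · n_s · n_b = 0.5 × 1.13 × 1.0 × 221 × 2 × 3 = 749.2 kN.
Allowable strength R_n/Ω = 749.2 / 1.5 = 499 kN.

499 kN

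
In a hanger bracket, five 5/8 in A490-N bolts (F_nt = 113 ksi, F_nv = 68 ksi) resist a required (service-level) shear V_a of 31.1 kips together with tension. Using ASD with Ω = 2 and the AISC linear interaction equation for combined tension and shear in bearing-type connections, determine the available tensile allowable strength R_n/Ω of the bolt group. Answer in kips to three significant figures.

A_b = π·0.625²/4 = 0.3068 in²; f_rv = 31.1 / (5 × 0.3068) = 20.27 ksi.
F'_nt = 1.3 F_nt − (Ω F_nt / F_nv) f_rv = 1.3·113 − (2·113/68)·20.27 = 79.52 ksi, capped at F_nt → F'_nt = 79.52 ksi.
R_n = F'_nt · A_b · n = 79.52 × 0.3068 × 5 = 122 kips.
Allowable strength R_n/Ω = 122 / 2 = 61 kips.

61 kips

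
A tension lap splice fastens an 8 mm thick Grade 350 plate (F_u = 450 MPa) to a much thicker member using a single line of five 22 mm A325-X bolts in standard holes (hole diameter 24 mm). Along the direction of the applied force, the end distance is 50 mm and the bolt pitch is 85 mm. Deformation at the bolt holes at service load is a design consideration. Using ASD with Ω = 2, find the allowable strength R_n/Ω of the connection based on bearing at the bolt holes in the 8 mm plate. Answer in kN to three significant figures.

Per bolt r_n = 1.2 l_c t F_u ≤ 2.4 d t F_u; upper limit = 2.4 × 22 × 8 × 450 / 1000 = 190.1 kN.
Edge bolt: l_c = 50 − 24/2 = 38 mm → 1.2 × 38 × 8 × 450 / 1000 = 164.2 → r_n = 164.2 kN.
Interior bolts: l_c = 85 − 24 = 61 mm → 1.2 × 61 × 8 × 450 / 1000 = 263.5 → r_n = 190.1 kN.
R_n = 1 × 164.2 + 4 × 190.1 = 924.5 kN.
Allowable strength R_n/Ω = 924.5 / 2 = 462 kN.

462 kN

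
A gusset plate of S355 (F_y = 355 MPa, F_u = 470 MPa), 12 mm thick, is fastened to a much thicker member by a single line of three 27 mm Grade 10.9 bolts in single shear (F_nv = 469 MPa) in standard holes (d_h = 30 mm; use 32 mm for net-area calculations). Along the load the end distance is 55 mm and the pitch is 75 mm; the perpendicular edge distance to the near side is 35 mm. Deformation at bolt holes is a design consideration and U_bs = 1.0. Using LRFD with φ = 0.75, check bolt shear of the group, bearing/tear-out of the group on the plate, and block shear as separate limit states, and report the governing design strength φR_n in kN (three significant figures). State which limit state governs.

Bolt shear: A_b = π·27²/4 = 572.6 mm²; R_n = 469 × 572.6 × 3 × 1 / 1000 = 805.6 kN → 0.75 × 805.6 = 604 kN.
Bearing: edge l_c = 40, r_n = 270.7 kN; interior l_c = 45, r_n = 304.6 kN; R_n = 270.7 + 2·304.6 = 879.8 kN → 660 kN.
Block shear: A_gv = 2460, A_nv = 1500, A_nt = 228 mm²; R_n = min(0.6F_uA_nv, 0.6F_yA_gv) + U_bs·F_u·A_nt = 530.2 kN → 398 kN.
Block shear governs: 398 kN.

398 kN (block shear governs)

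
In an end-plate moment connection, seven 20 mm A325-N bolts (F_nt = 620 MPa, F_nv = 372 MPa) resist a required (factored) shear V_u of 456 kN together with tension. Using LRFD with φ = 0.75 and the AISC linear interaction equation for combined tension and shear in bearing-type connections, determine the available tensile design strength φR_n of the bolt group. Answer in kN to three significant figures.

569 kN

A_b = π·20²/4 = 314.2 mm²; f_rv = 456 × 1000 / (7 × 314.2) = 207.4 MPa.
F'_nt = 1.3 F_nt − (F_nt / φF_nv) f_rv = 1.3·620 − (620/(0.75·372))·207.4 = 345.2 MPa, capped at F_nt → F'_nt = 345.2 MPa.
R_n = F'_nt · A_b · n = 345.2 × 314.2 × 7 / 1000 = 759.2 kN.
Design strength φR_n = 0.75 × 759.2 = 569 kN.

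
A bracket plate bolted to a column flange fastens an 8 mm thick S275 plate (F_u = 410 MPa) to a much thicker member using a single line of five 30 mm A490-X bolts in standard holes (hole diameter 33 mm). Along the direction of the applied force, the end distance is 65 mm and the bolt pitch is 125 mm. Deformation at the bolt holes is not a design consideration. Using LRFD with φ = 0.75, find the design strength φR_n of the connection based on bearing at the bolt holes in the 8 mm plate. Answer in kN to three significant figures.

1060 kN

Per bolt r_n = 1.5 l_c t F_u ≤ 3.0 d t F_u; upper limit = 3.0 × 30 × 8 × 410 / 1000 = 295.2 kN.
Edge bolt: l_c = 65 − 33/2 = 48.5 mm → 1.5 × 48.5 × 8 × 410 / 1000 = 238.6 → r_n = 238.6 kN.
Interior bolts: l_c = 125 − 33 = 92 mm → 1.5 × 92 × 8 × 410 / 1000 = 452.6 → r_n = 295.2 kN.
R_n = 1 × 238.6 + 4 × 295.2 = 1419 kN.
Design strength φR_n = 0.75 × 1419 = 1060 kN.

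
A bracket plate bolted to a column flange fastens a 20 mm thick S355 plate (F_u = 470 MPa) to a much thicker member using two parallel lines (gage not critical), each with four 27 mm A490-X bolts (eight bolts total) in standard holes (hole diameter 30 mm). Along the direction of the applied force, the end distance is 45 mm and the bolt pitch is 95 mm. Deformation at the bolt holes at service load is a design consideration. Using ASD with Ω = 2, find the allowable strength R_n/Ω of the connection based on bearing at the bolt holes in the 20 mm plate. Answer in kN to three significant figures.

Per bolt r_n = 1.2 l_c t F_u ≤ 2.4 d t F_u; upper limit = 2.4 × 27 × 20 × 470 / 1000 = 609.1 kN.
Edge bolt: l_c = 45 − 30/2 = 30 mm → 1.2 × 30 × 20 × 470 / 1000 = 338.4 → r_n = 338.4 kN.
Interior bolts: l_c = 95 − 30 = 65 mm → 1.2 × 65 × 20 × 470 / 1000 = 733.2 → r_n = 609.1 kN.
R_n = 2 × 338.4 + 6 × 609.1 = 4332 kN.
Allowable strength R_n/Ω = 4332 / 2 = 2170 kN.

2170 kN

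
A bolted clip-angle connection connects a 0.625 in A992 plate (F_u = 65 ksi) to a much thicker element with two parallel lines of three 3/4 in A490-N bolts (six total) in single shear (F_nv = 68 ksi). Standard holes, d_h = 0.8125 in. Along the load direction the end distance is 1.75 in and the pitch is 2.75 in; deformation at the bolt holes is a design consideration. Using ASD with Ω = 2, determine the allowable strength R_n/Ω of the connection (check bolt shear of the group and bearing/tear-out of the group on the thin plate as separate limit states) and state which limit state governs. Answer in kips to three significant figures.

Bolt shear: A_b = π·0.75²/4 = 0.4418 in²; R_n = 68 × 0.4418 × 6 × 1 = 180.2 kips → 180.2 / 2 = 90.1 kips.
Bearing (1.2 l_c t F_u ≤ 2.4 d t F_u): upper limit = 2.4·0.75·0.625·65 = 73.12 kips.
  Edge l_c = 1.75 − 0.8125/2 = 1.344 → r_n = 65.51 kips; interior l_c = 2.75 − 0.8125 = 1.938 → r_n = 73.12 kips.
  R_n,bearing = 2·65.51 + 4·73.12 = 423.5 kips → 423.5 / 2 = 212 kips.
Bolt shear governs: 90.1 kips.

90.1 kips (bolt shear governs)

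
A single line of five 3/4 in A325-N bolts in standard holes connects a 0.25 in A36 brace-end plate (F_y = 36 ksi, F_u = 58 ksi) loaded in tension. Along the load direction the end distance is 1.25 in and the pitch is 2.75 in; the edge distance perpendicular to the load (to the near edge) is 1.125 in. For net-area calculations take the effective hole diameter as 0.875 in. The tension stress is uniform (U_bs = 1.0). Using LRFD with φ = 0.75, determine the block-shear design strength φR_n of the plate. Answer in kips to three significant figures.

57.1 kips

Shear plane L_v = 1.25 + 4·2.75 = 12.25 in; A_gv = 12.25 × 0.25 = 3.062 in².
A_nv = (12.25 − 4.5·0.875) × 0.25 = 2.078 in².
A_nt = (1.125 − 0.5·0.875) × 0.25 = 0.1719 in².
0.6 F_u A_nv = 72.32 kips; 0.6 F_y A_gv = 66.15 kips → shear yielding governs the shear term.
R_n = 66.15 + 1.0 × 58 × 0.1719 = 76.12 kips.
Design strength φR_n = 0.75 × 76.12 = 57.1 kips.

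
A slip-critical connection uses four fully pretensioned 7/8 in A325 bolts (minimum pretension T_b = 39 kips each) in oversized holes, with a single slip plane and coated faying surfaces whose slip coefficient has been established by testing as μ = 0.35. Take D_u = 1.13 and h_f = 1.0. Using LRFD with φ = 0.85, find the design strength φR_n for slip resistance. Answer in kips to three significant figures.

52.4 kips

R_n = μ · D_u · h_f · T_b · n_s · n_b = 0.35 × 1.13 × 1.0 × 39 × 1 × 4 = 61.7 kips.
Design strength φR_n = 0.85 × 61.7 = 52.4 kips.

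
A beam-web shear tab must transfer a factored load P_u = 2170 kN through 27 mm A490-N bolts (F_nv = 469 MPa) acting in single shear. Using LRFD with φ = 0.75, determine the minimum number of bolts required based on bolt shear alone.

A_b = π·27²/4 = 572.6 mm².
Per-bolt design strength φR_n = 0.75 × 469 × 572.6 × 1 / 1000 = 201.4 kN.
n ≥ 2170 / 201.4 = 10.77 → use 11 bolts.

11 bolts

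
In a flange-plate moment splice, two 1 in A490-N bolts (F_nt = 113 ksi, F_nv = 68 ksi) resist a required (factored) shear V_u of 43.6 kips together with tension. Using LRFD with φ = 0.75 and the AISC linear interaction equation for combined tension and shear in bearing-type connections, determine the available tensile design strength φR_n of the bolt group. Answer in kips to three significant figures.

A_b = π·1²/4 = 0.7854 in²; f_rv = 43.6 / (2 × 0.7854) = 27.76 ksi.
F'_nt = 1.3 F_nt − (F_nt / φF_nv) f_rv = 1.3·113 − (113/(0.75·68))·27.76 = 85.4 ksi, capped at F_nt → F'_nt = 85.4 ksi.
R_n = F'_nt · A_b · n = 85.4 × 0.7854 × 2 = 134.1 kips.
Design strength φR_n = 0.75 × 134.1 = 101 kips.

101 kips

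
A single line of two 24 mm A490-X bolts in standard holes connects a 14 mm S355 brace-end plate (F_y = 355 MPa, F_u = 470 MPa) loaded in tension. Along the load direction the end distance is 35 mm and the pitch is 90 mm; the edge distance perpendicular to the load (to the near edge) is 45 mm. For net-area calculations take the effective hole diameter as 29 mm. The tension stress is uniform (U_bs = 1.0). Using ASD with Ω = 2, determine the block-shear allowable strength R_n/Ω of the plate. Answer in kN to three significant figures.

261 kN

Shear plane L_v = 35 + 1·90 = 125 mm; A_gv = 125 × 14 = 1750 mm².
A_nv = (125 − 1.5·29) × 14 = 1141 mm².
A_nt = (45 − 0.5·29) × 14 = 427 mm².
0.6 F_u A_nv = 321.8 kN; 0.6 F_y A_gv = 372.8 kN → shear rupture governs the shear term.
R_n = 321.8 + 1.0 × 470 × 427 / 1000 = 522.5 kN.
Allowable strength R_n/Ω = 522.5 / 2 = 261 kN.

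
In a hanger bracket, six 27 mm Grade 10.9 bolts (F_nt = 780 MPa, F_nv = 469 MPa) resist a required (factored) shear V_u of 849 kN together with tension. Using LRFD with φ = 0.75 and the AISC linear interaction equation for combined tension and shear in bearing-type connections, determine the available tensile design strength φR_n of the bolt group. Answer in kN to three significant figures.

1200 kN

A_b = π·27²/4 = 572.6 mm²; f_rv = 849 × 1000 / (6 × 572.6) = 247.1 MPa.
F'_nt = 1.3 F_nt − (F_nt / φF_nv) f_rv = 1.3·780 − (780/(0.75·469))·247.1 = 466 MPa, capped at F_nt → F'_nt = 466 MPa.
R_n = F'_nt · A_b · n = 466 × 572.6 × 6 / 1000 = 1601 kN.
Design strength φR_n = 0.75 × 1601 = 1200 kN.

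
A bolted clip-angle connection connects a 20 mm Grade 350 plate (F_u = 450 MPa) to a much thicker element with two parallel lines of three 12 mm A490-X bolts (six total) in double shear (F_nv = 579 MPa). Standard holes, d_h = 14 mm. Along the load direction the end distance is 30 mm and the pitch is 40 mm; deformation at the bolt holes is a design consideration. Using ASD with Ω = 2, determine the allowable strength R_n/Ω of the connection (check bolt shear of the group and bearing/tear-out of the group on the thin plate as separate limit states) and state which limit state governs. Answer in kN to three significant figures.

Bolt shear: A_b = π·12²/4 = 113.1 mm²; R_n = 579 × 113.1 × 6 × 2 / 1000 = 785.8 kN → 785.8 / 2 = 393 kN.
Bearing (1.2 l_c t F_u ≤ 2.4 d t F_u): upper limit = 2.4·12·20·450 / 1000 = 259.2 kN.
  Edge l_c = 30 − 14/2 = 23 → r_n = 248.4 kN; interior l_c = 40 − 14 = 26 → r_n = 259.2 kN.
  R_n,bearing = 2·248.4 + 4·259.2 = 1534 kN → 1534 / 2 = 767 kN.
Bolt shear governs: 393 kN.

393 kN (bolt shear governs)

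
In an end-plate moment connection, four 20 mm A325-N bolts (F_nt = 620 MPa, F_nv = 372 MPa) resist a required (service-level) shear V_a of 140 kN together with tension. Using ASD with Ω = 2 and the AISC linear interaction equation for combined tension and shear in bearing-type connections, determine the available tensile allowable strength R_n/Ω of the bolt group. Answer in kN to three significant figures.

A_b = π·20²/4 = 314.2 mm²; f_rv = 140 × 1000 / (4 × 314.2) = 111.4 MPa.
F'_nt = 1.3 F_nt − (Ω F_nt / F_nv) f_rv = 1.3·620 − (2·620/372)·111.4 = 434.6 MPa, capped at F_nt → F'_nt = 434.6 MPa.
R_n = F'_nt · A_b · n = 434.6 × 314.2 × 4 / 1000 = 546.2 kN.
Allowable strength R_n/Ω = 546.2 / 2 = 273 kN.

273 kN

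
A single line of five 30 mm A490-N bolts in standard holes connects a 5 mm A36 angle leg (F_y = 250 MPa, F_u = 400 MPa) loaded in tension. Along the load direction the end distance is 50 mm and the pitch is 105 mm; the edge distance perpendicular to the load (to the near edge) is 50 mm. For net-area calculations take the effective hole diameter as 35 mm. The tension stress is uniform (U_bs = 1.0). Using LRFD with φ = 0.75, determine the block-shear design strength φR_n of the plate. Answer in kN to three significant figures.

Shear plane L_v = 50 + 4·105 = 470 mm; A_gv = 470 × 5 = 2350 mm².
A_nv = (470 − 4.5·35) × 5 = 1562 mm².
A_nt = (50 − 0.5·35) × 5 = 162.5 mm².
0.6 F_u A_nv = 375 kN; 0.6 F_y A_gv = 352.5 kN → shear yielding governs the shear term.
R_n = 352.5 + 1.0 × 400 × 162.5 / 1000 = 417.5 kN.
Design strength φR_n = 0.75 × 417.5 = 313 kN.

313 kN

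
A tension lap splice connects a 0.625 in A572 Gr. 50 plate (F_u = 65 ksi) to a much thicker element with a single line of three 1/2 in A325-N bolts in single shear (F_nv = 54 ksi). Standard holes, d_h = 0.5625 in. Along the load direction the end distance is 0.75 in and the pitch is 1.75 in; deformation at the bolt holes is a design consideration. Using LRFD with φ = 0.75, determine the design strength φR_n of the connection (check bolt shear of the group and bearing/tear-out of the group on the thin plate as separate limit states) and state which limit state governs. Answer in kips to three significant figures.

23.9 kips (bolt shear governs)

Bolt shear: A_b = π·0.5²/4 = 0.1963 in²; R_n = 54 × 0.1963 × 3 × 1 = 31.81 kips → 0.75 × 31.81 = 23.9 kips.
Bearing (1.2 l_c t F_u ≤ 2.4 d t F_u): upper limit = 2.4·0.5·0.625·65 = 48.75 kips.
  Edge l_c = 0.75 − 0.5625/2 = 0.4688 → r_n = 22.85 kips; interior l_c = 1.75 − 0.5625 = 1.188 → r_n = 48.75 kips.
  R_n,bearing = 1·22.85 + 2·48.75 = 120.4 kips → 0.75 × 120.4 = 90.3 kips.
Bolt shear governs: 23.9 kips.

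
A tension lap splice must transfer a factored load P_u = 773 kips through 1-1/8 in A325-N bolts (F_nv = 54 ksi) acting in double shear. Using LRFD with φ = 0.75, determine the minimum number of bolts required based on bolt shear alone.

A_b = π·1.125²/4 = 0.994 in².
Per-bolt design strength φR_n = 0.75 × 54 × 0.994 × 2 = 80.52 kips.
n ≥ 773 / 80.52 = 9.601 → use 10 bolts.

10 bolts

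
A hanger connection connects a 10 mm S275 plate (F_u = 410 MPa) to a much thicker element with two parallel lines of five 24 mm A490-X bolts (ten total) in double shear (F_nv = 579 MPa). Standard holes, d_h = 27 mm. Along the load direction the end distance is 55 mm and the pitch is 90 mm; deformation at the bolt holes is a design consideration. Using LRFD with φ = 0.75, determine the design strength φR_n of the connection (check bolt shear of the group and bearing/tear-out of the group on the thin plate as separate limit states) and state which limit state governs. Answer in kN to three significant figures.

Bolt shear: A_b = π·24²/4 = 452.4 mm²; R_n = 579 × 452.4 × 10 × 2 / 1000 = 5239 kN → 0.75 × 5239 = 3930 kN.
Bearing (1.2 l_c t F_u ≤ 2.4 d t F_u): upper limit = 2.4·24·10·410 / 1000 = 236.2 kN.
  Edge l_c = 55 − 27/2 = 41.5 → r_n = 204.2 kN; interior l_c = 90 − 27 = 63 → r_n = 236.2 kN.
  R_n,bearing = 2·204.2 + 8·236.2 = 2298 kN → 0.75 × 2298 = 1720 kN.
Bearing governs: 1720 kN.

1720 kN (bearing governs)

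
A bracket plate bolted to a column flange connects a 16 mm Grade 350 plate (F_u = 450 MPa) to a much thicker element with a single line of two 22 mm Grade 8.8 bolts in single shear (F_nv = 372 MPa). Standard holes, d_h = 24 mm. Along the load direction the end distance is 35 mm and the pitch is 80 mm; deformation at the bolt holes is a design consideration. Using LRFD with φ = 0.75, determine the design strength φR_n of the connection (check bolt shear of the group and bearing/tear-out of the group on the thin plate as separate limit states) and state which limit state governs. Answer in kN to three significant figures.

212 kN (bolt shear governs)

Bolt shear: A_b = π·22²/4 = 380.1 mm²; R_n = 372 × 380.1 × 2 × 1 / 1000 = 282.8 kN → 0.75 × 282.8 = 212 kN.
Bearing (1.2 l_c t F_u ≤ 2.4 d t F_u): upper limit = 2.4·22·16·450 / 1000 = 380.2 kN.
  Edge l_c = 35 − 24/2 = 23 → r_n = 198.7 kN; interior l_c = 80 − 24 = 56 → r_n = 380.2 kN.
  R_n,bearing = 1·198.7 + 1·380.2 = 578.9 kN → 0.75 × 578.9 = 434 kN.
Bolt shear governs: 212 kN.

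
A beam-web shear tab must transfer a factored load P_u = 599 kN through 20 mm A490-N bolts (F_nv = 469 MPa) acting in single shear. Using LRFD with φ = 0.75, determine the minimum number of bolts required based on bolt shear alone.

A_b = π·20²/4 = 314.2 mm².
Per-bolt design strength φR_n = 0.75 × 469 × 314.2 × 1 / 1000 = 110.5 kN.
n ≥ 599 / 110.5 = 5.421 → use 6 bolts.

6 bolts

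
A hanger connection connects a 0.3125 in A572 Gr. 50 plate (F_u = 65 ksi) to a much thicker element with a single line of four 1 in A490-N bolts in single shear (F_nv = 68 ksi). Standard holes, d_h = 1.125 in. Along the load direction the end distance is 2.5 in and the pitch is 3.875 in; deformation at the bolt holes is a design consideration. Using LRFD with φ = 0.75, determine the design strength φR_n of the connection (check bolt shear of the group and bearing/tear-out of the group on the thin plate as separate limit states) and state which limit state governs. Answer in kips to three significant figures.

145 kips (bearing governs)

Bolt shear: A_b = π·1²/4 = 0.7854 in²; R_n = 68 × 0.7854 × 4 × 1 = 213.6 kips → 0.75 × 213.6 = 160 kips.
Bearing (1.2 l_c t F_u ≤ 2.4 d t F_u): upper limit = 2.4·1·0.3125·65 = 48.75 kips.
  Edge l_c = 2.5 − 1.125/2 = 1.938 → r_n = 47.23 kips; interior l_c = 3.875 − 1.125 = 2.75 → r_n = 48.75 kips.
  R_n,bearing = 1·47.23 + 3·48.75 = 193.5 kips → 0.75 × 193.5 = 145 kips.
Bearing governs: 145 kips.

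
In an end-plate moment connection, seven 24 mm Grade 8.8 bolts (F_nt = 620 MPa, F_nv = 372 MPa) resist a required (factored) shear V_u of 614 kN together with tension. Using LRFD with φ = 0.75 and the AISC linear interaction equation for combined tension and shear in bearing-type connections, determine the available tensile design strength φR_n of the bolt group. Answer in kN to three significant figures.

891 kN

A_b = π·24²/4 = 452.4 mm²; f_rv = 614 × 1000 / (7 × 452.4) = 193.9 MPa.
F'_nt = 1.3 F_nt − (F_nt / φF_nv) f_rv = 1.3·620 − (620/(0.75·372))·193.9 = 375.1 MPa, capped at F_nt → F'_nt = 375.1 MPa.
R_n = F'_nt · A_b · n = 375.1 × 452.4 × 7 / 1000 = 1188 kN.
Design strength φR_n = 0.75 × 1188 = 891 kN.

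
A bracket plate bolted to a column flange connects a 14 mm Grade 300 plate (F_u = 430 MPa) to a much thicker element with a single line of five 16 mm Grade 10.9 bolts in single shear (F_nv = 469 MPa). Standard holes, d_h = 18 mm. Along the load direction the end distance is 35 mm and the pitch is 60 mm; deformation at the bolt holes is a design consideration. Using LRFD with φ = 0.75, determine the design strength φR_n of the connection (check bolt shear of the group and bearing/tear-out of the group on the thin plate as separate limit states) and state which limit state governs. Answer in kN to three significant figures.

354 kN (bolt shear governs)

Bolt shear: A_b = π·16²/4 = 201.1 mm²; R_n = 469 × 201.1 × 5 × 1 / 1000 = 471.5 kN → 0.75 × 471.5 = 354 kN.
Bearing (1.2 l_c t F_u ≤ 2.4 d t F_u): upper limit = 2.4·16·14·430 / 1000 = 231.2 kN.
  Edge l_c = 35 − 18/2 = 26 → r_n = 187.8 kN; interior l_c = 60 − 18 = 42 → r_n = 231.2 kN.
  R_n,bearing = 1·187.8 + 4·231.2 = 1112 kN → 0.75 × 1112 = 834 kN.
Bolt shear governs: 354 kN.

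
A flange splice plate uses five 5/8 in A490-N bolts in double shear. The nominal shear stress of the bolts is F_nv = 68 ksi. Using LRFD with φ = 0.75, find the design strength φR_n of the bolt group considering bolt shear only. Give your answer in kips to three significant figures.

156 kips

A_b = π × 0.625² / 4 = 0.3068 in².
R_n = F_nv · A_b · n · n_s = 68 × 0.3068 × 5 × 2 = 208.6 kips.
Design strength φR_n = 0.75 × 208.6 = 156 kips.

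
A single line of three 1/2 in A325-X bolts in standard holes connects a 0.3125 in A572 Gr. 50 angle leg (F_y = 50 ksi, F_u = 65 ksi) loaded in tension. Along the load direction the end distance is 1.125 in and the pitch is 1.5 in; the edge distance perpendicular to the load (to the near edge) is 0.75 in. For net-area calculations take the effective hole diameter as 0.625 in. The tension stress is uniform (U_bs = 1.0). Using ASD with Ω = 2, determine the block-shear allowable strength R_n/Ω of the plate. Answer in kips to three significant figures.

20.1 kips

Shear plane L_v = 1.125 + 2·1.5 = 4.125 in; A_gv = 4.125 × 0.3125 = 1.289 in².
A_nv = (4.125 − 2.5·0.625) × 0.3125 = 0.8008 in².
A_nt = (0.75 − 0.5·0.625) × 0.3125 = 0.1367 in².
0.6 F_u A_nv = 31.23 kips; 0.6 F_y A_gv = 38.67 kips → shear rupture governs the shear term.
R_n = 31.23 + 1.0 × 65 × 0.1367 = 40.12 kips.
Allowable strength R_n/Ω = 40.12 / 2 = 20.1 kips.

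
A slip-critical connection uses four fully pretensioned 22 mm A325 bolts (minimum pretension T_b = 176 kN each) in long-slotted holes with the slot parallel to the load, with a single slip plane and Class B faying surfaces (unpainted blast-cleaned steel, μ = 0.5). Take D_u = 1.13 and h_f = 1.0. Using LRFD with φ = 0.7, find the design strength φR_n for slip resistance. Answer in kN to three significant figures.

278 kN

R_n = μ · D_u · h_f · T_b · n_s · n_b = 0.5 × 1.13 × 1.0 × 176 × 1 × 4 = 397.8 kN.
Design strength φR_n = 0.7 × 397.8 = 278 kN.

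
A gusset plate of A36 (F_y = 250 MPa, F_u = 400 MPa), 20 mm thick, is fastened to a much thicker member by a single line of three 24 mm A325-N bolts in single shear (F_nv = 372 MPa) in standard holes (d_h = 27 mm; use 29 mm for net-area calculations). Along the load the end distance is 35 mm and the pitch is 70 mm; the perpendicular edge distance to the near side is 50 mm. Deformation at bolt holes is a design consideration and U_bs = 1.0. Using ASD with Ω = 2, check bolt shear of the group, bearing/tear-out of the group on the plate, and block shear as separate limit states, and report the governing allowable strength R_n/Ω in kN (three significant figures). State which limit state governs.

Bolt shear: A_b = π·24²/4 = 452.4 mm²; R_n = 372 × 452.4 × 3 × 1 / 1000 = 504.9 kN → 504.9 / 2 = 252 kN.
Bearing: edge l_c = 21.5, r_n = 206.4 kN; interior l_c = 43, r_n = 412.8 kN; R_n = 206.4 + 2·412.8 = 1032 kN → 516 kN.
Block shear: A_gv = 3500, A_nv = 2050, A_nt = 710 mm²; R_n = min(0.6F_uA_nv, 0.6F_yA_gv) + U_bs·F_u·A_nt = 776 kN → 388 kN.
Bolt shear governs: 252 kN.

252 kN (bolt shear governs)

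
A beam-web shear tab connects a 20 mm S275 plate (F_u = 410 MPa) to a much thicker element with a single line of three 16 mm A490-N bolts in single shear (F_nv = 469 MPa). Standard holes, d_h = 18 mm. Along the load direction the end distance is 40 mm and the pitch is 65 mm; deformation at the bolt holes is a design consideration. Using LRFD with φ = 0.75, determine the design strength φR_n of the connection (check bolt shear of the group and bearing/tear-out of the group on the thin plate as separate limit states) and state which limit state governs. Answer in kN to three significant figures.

Bolt shear: A_b = π·16²/4 = 201.1 mm²; R_n = 469 × 201.1 × 3 × 1 / 1000 = 282.9 kN → 0.75 × 282.9 = 212 kN.
Bearing (1.2 l_c t F_u ≤ 2.4 d t F_u): upper limit = 2.4·16·20·410 / 1000 = 314.9 kN.
  Edge l_c = 40 − 18/2 = 31 → r_n = 305 kN; interior l_c = 65 − 18 = 47 → r_n = 314.9 kN.
  R_n,bearing = 1·305 + 2·314.9 = 934.8 kN → 0.75 × 934.8 = 701 kN.
Bolt shear governs: 212 kN.

212 kN (bolt shear governs)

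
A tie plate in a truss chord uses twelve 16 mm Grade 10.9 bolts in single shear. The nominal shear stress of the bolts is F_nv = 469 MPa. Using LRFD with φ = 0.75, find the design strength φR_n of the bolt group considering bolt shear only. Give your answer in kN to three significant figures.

A_b = π × 16² / 4 = 201.1 mm².
R_n = F_nv · A_b · n · n_s = 469 × 201.1 × 12 × 1 / 1000 = 1132 kN.
Design strength φR_n = 0.75 × 1132 = 849 kN.

849 kN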